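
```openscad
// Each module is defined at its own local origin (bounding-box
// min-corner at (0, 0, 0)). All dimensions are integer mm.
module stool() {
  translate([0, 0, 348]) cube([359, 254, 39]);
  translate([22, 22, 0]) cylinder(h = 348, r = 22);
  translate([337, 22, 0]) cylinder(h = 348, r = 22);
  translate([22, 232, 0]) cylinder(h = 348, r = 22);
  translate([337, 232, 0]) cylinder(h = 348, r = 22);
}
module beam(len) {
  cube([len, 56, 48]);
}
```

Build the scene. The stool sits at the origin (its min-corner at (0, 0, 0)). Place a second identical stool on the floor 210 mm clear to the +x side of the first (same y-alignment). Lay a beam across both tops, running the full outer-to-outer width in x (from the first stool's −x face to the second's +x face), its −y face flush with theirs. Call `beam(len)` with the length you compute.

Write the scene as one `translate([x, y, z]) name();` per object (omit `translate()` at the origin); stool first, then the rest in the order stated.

stool();
translate([569, 0, 0]) stool();
translate([0, 0, 387]) beam(928);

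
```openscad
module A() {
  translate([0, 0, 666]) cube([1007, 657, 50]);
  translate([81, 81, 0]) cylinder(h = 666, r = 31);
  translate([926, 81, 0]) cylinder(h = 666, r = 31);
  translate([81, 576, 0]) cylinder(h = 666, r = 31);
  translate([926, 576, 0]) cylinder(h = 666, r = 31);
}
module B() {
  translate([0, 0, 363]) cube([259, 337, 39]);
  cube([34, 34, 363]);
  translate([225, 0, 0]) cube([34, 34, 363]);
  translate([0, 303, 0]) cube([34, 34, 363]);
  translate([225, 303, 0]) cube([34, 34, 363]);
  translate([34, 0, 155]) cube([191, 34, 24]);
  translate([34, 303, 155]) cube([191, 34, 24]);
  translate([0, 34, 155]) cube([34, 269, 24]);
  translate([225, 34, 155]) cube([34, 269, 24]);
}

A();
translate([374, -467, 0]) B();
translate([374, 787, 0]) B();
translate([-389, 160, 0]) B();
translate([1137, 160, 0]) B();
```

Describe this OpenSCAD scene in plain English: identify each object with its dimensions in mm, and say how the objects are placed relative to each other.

A is a table with a 1007×657 mm rectangular top, 50 mm thick, top surface at z = 716 mm, supported by four round legs of 62 mm diameter, each leg's bounding box inset 50 mm from the nearest pair of top edges, running from the floor.

B is a four-legged stool. The seat is a 259×337×39 mm slab whose top surface is at z = 402 mm; four square legs, each 34×34 mm in cross-section, run from the floor (z = 0) to the underside of the seat, each flush with a corner of the seat. Four stretchers, 34 mm wide and 24 mm tall, connect adjacent legs with their undersides at z = 155 mm, each running between the inner faces of the legs it joins and aligned with the legs' outer faces on the other axis.

Four stools sit around the table at the −y, +y, −x, +x sides.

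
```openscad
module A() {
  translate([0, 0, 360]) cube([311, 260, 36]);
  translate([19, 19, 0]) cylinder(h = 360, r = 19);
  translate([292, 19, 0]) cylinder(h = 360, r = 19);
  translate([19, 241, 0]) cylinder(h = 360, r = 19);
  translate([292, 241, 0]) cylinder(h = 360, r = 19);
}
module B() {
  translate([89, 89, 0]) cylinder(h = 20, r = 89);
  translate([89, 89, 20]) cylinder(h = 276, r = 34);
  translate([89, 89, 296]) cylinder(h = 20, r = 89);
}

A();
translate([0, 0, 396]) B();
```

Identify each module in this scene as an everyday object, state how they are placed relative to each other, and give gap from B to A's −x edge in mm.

The spool's min-x is at 0; the stool's min-x is 0; gap = 0 mm.

A is a stool. B is a spool. The spool is on top of the stool. The gap from the spool to the stool's −x edge is 0 mm.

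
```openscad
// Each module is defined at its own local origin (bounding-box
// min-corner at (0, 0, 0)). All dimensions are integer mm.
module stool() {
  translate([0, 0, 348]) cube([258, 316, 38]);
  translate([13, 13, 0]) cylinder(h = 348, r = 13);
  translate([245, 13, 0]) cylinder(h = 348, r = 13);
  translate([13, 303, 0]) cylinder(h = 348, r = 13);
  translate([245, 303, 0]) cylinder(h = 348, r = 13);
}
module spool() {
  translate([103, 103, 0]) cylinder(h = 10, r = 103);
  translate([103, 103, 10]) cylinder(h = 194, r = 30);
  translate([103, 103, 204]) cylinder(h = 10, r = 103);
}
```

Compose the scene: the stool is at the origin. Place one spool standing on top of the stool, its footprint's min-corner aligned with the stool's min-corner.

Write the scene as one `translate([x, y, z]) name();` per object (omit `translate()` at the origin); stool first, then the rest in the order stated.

stool();
translate([0, 0, 386]) spool();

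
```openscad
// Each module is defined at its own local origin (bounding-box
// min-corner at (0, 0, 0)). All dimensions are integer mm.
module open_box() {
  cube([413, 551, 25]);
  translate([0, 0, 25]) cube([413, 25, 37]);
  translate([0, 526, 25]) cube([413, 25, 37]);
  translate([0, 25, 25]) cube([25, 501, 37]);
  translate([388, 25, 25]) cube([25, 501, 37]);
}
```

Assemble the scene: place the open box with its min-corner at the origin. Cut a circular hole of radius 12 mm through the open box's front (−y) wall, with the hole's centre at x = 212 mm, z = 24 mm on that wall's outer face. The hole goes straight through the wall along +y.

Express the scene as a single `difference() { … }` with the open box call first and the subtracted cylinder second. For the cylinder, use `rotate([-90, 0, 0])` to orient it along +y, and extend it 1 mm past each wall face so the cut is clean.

difference() {
  open_box();
  translate([212, -1, 24]) rotate([-90, 0, 0]) cylinder(h = 27, r = 12);
}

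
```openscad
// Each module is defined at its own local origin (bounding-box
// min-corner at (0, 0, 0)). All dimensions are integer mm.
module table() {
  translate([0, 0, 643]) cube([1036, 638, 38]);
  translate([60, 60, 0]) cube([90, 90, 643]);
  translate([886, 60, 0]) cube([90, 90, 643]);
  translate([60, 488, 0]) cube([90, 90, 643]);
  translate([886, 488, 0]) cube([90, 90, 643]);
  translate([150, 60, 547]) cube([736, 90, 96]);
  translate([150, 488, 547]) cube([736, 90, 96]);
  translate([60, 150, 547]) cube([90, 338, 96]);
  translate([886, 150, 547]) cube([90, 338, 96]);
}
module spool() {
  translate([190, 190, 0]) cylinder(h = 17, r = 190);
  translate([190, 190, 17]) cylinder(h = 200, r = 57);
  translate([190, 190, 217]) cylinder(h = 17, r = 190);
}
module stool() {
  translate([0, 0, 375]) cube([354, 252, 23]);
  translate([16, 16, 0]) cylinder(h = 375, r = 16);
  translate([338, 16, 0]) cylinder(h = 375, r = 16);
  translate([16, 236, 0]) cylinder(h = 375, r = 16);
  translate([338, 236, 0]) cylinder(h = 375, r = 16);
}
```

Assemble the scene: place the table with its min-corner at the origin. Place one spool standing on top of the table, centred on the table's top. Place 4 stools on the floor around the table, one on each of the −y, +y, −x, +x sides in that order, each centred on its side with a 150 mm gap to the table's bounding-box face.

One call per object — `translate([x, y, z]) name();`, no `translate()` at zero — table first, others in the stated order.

table();
translate([328, 129, 681]) spool();
translate([341, -402, 0]) stool();
translate([341, 788, 0]) stool();
translate([-504, 193, 0]) stool();
translate([1186, 193, 0]) stool();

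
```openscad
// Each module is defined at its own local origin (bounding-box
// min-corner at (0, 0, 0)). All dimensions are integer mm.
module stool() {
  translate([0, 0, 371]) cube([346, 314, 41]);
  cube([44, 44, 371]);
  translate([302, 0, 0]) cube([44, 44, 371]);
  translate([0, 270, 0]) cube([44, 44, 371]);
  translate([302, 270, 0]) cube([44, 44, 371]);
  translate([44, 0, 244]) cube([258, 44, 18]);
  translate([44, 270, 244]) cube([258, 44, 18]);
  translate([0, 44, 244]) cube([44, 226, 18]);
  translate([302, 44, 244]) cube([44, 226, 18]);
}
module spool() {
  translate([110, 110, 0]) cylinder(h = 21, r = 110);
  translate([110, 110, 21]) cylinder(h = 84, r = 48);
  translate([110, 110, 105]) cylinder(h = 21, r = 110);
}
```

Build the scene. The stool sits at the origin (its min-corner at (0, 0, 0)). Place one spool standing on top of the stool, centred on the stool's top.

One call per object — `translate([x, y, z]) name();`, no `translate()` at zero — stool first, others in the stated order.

stool();
translate([63, 47, 412]) spool();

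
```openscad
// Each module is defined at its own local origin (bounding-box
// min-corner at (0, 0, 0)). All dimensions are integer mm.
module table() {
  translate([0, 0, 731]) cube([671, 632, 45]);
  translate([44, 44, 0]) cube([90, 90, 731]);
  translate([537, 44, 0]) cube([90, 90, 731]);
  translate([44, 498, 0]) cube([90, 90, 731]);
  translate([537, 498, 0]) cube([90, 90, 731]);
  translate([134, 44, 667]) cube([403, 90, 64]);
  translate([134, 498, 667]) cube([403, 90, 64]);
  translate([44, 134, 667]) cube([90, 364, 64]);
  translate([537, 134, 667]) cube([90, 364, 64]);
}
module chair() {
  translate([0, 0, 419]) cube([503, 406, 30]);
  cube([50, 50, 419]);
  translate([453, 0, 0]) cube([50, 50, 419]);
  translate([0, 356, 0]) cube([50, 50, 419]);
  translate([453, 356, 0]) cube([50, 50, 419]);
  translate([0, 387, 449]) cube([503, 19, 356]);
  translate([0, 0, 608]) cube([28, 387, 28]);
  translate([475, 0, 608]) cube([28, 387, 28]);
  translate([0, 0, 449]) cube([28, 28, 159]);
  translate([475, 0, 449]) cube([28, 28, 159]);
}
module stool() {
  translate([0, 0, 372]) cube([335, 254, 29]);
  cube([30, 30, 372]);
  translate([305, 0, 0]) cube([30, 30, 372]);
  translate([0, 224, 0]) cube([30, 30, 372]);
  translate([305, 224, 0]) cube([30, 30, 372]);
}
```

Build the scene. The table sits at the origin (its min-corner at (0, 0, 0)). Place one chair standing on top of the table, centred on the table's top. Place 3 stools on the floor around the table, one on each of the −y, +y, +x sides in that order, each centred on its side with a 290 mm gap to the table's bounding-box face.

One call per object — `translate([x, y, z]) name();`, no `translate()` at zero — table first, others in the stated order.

table();
translate([84, 113, 776]) chair();
translate([168, -544, 0]) stool();
translate([168, 922, 0]) stool();
translate([961, 189, 0]) stool();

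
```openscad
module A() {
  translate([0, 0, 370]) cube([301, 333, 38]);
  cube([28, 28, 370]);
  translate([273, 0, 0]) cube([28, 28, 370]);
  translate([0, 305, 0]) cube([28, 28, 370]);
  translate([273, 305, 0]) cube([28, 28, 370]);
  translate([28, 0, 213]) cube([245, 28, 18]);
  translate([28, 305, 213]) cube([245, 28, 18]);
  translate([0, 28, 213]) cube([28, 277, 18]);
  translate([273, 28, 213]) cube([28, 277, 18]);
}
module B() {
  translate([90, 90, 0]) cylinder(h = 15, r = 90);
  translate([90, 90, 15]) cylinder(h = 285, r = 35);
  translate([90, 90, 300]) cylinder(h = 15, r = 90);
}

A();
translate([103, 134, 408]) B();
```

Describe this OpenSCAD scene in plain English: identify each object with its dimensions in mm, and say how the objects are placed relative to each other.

A is a simple wooden stool: a rectangular seat 301 mm (x) by 333 mm (y), 38 mm thick, top face at z = 408 mm, on four square legs, each 28×28 mm in cross-section. The legs rest on z = 0, each flush with a corner of the seat. Four stretchers, 28 mm wide and 18 mm tall, connect adjacent legs with their undersides at z = 213 mm, each running between the inner faces of the legs it joins and aligned with the legs' outer faces on the other axis.

B is a spool: two coaxial disc flanges of radius 90 mm and thickness 15 mm, joined by a core cylinder of radius 35 mm and height 285 mm. The lower flange rests on z = 0 and the three cylinders share a vertical axis.

The spool is on top of the stool.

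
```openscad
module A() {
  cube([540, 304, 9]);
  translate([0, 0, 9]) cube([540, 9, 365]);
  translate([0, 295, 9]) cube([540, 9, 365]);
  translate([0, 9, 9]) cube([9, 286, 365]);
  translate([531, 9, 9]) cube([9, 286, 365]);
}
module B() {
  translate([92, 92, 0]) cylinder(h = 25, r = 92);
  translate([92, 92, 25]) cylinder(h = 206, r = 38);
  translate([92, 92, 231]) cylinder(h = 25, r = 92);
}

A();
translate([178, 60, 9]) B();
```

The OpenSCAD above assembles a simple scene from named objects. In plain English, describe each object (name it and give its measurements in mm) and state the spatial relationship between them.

A is an open-topped rectangular box: outside dimensions 540×304×374 mm, with a uniform wall and base thickness of 9 mm. The base is a full 540×304 slab on the floor; four walls sit on top of the base. The front and back walls (the −y and +y sides) span the full width; the two side walls fit between them.

B is a spool: two coaxial disc flanges of radius 92 mm and thickness 25 mm, joined by a core cylinder of radius 38 mm and height 206 mm. The lower flange rests on z = 0 and the three cylinders share a vertical axis.

The spool sits inside the open box, centred.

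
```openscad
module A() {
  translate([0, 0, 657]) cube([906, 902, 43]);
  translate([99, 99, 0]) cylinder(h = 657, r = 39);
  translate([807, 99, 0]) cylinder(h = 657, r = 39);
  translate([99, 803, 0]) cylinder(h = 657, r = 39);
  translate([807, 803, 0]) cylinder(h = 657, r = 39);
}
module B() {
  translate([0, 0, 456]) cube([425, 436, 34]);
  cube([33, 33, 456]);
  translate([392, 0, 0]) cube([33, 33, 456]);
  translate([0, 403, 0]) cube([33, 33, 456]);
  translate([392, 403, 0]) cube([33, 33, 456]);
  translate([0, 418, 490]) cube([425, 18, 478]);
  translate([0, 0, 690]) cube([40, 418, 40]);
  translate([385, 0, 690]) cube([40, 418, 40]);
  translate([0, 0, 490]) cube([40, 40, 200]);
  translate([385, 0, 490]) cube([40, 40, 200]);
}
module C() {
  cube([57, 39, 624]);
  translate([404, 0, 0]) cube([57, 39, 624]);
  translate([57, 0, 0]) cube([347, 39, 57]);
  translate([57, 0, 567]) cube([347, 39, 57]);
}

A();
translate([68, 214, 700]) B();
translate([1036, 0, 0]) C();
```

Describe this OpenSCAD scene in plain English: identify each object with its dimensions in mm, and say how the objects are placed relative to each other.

A is a table: top 906 mm (x) × 902 mm (y), 43 mm thick, upper face at z = 700 mm, on four round legs of 78 mm diameter, each leg's bounding box inset 60 mm from the nearest pair of top edges, running from z = 0 to the bottom of the top.

B is a chair: 425×436 mm seat, 34 mm thick, top at z = 490 mm, on four 33 mm square corner legs flush with the seat edges. A 18 mm thick backrest slab spans the full seat width, extending 478 mm above the seat top, its back face flush with the seat's +y edge. Two armrests of 40×40 mm section run along each side from the seat's front edge to the front of the backrest, top faces 240 mm above the seat top and outer faces flush with the seat's x-edges; a 40×40 mm post under the front of each armrest stands on the seat at the front corner.

C is a rectangular picture frame lying in the x–z plane (depth along y). The opening is 347 mm wide (x) by 510 mm tall (z), surrounded by a border 57 mm wide on all four sides. The frame is 39 mm deep and is made of two full-height vertical stiles with two horizontal rails fitted between them.

The chair is on top of the table. The picture frame is on the floor beside the table on its +x side.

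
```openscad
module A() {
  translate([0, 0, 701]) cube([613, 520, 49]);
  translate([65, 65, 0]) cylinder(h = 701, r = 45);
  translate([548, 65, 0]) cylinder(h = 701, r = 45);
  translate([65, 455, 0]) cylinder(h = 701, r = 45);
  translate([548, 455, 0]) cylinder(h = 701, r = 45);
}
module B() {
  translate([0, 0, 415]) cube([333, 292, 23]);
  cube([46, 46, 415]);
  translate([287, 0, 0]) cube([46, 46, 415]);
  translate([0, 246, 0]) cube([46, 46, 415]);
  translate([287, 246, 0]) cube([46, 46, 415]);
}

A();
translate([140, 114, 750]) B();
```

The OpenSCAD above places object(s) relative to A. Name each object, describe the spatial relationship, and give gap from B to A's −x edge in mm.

The stool's min-x is at 140; the table's min-x is 0; gap = 140 mm.

A is a table. B is a stool. The stool is on top of the table, centred. The gap from the stool to the table's −x edge is 140 mm.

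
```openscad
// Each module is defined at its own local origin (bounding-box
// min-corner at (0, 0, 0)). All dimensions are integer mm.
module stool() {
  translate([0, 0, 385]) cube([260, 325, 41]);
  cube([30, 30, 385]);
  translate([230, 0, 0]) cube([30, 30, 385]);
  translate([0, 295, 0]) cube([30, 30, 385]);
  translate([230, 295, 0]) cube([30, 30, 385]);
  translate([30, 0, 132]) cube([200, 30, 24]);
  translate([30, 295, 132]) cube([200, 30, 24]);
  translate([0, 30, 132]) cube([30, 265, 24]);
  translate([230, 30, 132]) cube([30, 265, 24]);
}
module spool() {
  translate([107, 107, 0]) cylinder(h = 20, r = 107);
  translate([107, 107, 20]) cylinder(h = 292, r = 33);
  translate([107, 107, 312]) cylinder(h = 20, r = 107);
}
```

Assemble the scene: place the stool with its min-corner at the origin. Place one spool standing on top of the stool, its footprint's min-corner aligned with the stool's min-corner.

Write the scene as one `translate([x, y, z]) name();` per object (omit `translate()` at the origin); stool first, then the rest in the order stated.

stool();
translate([0, 0, 426]) spool();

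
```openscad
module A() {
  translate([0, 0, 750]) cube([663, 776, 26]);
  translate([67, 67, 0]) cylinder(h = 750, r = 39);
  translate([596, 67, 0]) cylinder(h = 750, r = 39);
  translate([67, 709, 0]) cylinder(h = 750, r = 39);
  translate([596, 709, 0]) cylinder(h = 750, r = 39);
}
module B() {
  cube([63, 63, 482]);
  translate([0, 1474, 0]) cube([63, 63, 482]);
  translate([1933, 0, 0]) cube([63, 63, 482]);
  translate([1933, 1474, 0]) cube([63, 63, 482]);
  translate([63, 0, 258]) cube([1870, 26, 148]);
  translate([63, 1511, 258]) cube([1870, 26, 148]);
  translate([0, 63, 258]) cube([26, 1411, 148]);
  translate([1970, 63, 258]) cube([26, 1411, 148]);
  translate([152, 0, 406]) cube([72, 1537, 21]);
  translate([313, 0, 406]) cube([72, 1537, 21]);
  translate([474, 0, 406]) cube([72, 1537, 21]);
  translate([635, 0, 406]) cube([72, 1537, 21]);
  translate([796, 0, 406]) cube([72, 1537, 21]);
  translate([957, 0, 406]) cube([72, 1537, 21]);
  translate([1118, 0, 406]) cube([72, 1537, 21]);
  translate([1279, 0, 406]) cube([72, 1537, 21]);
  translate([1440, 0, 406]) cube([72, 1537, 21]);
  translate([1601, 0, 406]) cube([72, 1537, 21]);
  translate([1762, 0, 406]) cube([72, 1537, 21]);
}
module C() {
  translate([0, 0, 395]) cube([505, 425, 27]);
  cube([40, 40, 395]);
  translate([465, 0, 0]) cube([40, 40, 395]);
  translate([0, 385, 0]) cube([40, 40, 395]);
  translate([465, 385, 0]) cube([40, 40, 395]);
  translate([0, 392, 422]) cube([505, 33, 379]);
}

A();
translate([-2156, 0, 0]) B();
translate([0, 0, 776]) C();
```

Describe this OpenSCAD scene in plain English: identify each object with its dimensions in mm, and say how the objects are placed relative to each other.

A is a rectangular dining table. The top is 663×776×26 mm with its upper surface at z = 776 mm. It stands on four round legs of 78 mm diameter, each leg's bounding box inset 28 mm from the nearest pair of top edges, running from the floor to the underside of the top.

B is a bed frame 1996 mm long (x) by 1537 mm wide (y). Four 63×63 mm corner posts, 482 mm tall, at the corners of the footprint. Four rails of 26 mm thickness and 148 mm height run between adjacent posts with their undersides at z = 258 mm, their outer faces flush with the outside of the frame (the two x-running rails run between the posts' inner faces; the two y-running rails run between the posts' inner faces). 11 slats, each 72 mm wide (x) and 21 mm thick, lie across the top of the two x-running rails, running the full 1537 mm width of the frame in y; the slats are evenly spaced along x between the inner faces of the end posts with equal gaps (rounded down to the nearest mm) at the −x end and between each pair — any rounding remainder accumulates at the +x end.

C is a chair. The seat is a 505×425×27 mm slab with its top at z = 422 mm, on four 40×40 mm corner legs (flush with the seat edges, standing on z = 0). A flat backrest 33 mm thick, 379 mm tall, spans the full seat width and rises from the seat top along its +y edge, rear face flush with the rear of the seat.

The bed frame is on the floor beside the table on its −x side. The chair is on top of the table.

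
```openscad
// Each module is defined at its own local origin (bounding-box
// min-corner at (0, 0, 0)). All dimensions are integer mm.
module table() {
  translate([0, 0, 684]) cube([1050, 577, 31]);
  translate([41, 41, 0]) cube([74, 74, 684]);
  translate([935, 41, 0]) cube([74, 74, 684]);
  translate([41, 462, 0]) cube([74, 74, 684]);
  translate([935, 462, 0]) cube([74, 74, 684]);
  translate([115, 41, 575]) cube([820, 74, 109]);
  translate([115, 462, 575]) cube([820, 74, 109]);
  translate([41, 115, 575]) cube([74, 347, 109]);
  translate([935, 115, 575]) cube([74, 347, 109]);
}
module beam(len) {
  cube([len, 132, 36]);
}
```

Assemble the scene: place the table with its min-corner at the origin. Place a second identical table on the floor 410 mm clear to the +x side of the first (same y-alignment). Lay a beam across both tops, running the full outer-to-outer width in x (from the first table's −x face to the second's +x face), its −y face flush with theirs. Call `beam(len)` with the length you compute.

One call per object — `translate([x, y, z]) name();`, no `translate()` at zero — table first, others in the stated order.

table();
translate([1460, 0, 0]) table();
translate([0, 0, 715]) beam(2510);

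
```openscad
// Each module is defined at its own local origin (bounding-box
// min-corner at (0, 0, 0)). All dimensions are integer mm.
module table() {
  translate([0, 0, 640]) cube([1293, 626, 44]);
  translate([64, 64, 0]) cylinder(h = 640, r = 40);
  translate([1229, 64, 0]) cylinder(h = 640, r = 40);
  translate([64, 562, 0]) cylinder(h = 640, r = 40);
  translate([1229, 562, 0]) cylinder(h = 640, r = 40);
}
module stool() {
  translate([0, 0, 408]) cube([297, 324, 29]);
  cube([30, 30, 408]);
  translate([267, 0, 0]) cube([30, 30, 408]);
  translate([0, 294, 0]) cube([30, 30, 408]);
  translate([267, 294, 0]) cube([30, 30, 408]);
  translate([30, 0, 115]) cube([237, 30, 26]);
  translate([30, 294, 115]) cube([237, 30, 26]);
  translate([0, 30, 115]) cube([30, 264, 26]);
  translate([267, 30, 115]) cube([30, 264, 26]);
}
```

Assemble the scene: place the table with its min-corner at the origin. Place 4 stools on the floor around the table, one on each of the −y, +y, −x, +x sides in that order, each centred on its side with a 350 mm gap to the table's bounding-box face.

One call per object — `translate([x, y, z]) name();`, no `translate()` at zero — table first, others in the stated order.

table();
translate([498, -674, 0]) stool();
translate([498, 976, 0]) stool();
translate([-647, 151, 0]) stool();
translate([1643, 151, 0]) stool();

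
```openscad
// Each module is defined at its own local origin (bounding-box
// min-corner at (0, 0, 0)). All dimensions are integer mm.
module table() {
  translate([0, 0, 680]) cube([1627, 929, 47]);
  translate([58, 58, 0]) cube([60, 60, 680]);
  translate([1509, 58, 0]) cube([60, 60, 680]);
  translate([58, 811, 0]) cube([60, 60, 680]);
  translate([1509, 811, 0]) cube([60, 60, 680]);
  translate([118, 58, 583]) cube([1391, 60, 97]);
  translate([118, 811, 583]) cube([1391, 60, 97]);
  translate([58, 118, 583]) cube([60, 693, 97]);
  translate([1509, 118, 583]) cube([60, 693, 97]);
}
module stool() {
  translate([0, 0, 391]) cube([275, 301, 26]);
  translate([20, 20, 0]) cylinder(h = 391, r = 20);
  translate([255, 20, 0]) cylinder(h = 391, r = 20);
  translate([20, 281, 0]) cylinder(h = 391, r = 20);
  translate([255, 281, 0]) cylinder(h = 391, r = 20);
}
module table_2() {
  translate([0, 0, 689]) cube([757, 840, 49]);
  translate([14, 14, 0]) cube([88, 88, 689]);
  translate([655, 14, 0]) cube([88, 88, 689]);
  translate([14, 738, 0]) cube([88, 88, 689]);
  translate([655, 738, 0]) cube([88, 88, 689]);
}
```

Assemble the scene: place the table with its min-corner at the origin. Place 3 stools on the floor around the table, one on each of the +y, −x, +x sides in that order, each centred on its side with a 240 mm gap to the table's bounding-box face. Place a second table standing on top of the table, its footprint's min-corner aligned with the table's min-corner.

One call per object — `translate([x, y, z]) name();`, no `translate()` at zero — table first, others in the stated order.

table();
translate([676, 1169, 0]) stool();
translate([-515, 314, 0]) stool();
translate([1867, 314, 0]) stool();
translate([0, 0, 727]) table_2();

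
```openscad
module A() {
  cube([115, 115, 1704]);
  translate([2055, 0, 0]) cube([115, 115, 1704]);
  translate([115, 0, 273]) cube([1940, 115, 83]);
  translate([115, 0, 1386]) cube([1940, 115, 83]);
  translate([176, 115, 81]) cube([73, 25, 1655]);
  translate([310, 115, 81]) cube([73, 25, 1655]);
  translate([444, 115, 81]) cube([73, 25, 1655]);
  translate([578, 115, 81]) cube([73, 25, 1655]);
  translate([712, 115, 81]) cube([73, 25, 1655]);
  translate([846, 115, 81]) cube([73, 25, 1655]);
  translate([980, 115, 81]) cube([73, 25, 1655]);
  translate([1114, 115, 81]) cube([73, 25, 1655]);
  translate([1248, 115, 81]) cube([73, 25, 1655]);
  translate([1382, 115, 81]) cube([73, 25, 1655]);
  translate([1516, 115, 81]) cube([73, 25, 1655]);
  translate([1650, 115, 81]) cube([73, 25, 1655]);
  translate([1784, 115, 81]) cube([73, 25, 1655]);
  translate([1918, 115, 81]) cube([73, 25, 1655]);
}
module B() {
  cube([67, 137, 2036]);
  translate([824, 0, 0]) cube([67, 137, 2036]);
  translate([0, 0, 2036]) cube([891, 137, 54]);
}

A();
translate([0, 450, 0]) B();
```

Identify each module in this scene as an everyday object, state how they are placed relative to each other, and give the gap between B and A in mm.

The door frame's nearest face is 310 mm from the fence section's +y face.

A is a fence section. B is a door frame. The door frame is on the floor beside the fence section on its +y side. The gap between the door frame and the fence section is 310 mm.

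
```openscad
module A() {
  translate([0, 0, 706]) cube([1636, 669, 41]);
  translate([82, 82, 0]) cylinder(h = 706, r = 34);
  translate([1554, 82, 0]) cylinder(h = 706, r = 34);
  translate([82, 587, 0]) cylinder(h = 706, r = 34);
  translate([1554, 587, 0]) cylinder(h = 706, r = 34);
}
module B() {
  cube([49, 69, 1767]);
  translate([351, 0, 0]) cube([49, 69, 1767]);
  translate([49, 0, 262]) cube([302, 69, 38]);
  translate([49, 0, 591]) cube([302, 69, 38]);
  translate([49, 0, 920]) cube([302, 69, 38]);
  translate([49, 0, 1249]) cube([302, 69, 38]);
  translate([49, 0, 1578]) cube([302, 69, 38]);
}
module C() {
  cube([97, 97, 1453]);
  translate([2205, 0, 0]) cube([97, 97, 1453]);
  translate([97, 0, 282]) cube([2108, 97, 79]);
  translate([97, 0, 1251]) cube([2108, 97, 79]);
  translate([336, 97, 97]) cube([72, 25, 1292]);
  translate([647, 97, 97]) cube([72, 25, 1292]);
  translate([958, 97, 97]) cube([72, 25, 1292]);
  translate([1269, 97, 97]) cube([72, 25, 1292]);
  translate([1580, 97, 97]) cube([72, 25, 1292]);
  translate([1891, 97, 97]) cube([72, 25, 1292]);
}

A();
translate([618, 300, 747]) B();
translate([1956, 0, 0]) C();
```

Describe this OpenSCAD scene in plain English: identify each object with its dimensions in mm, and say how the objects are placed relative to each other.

A is a table with a 1636×669 mm rectangular top, 41 mm thick, top surface at z = 747 mm, supported by four round legs of 68 mm diameter, each leg's bounding box inset 48 mm from the nearest pair of top edges, running from the floor.

B is a wooden ladder with two side rails of 49×69 mm section and 1767 mm height, set 400 mm apart overall. Between them run 5 rectangular rungs (69 mm deep, 38 mm thick), front faces flush with the rails' −y face. The bottom of the first rung is 262 mm above the floor and each subsequent rung is 329 mm higher than the one below.

C is a fence section. Two 97×97 mm posts, 1453 mm tall, stand on the floor with a clear span of 2108 mm between their inner faces. Two horizontal rails of 97×79 mm section span the gap between the posts with their undersides at z = 282 mm and z = 1251 mm, flush with the posts' −y face. 6 pickets, each 72 mm wide, 25 mm thick and 1292 mm tall, are fixed to the +y face of the rails with their bottoms at z = 97 mm, evenly spaced across the span with equal gaps (rounded down to the nearest mm) at the −x end and between each pair — any rounding remainder accumulates at the +x end.

The ladder is on top of the table, centred. The fence section is on the floor beside the table on its +x side.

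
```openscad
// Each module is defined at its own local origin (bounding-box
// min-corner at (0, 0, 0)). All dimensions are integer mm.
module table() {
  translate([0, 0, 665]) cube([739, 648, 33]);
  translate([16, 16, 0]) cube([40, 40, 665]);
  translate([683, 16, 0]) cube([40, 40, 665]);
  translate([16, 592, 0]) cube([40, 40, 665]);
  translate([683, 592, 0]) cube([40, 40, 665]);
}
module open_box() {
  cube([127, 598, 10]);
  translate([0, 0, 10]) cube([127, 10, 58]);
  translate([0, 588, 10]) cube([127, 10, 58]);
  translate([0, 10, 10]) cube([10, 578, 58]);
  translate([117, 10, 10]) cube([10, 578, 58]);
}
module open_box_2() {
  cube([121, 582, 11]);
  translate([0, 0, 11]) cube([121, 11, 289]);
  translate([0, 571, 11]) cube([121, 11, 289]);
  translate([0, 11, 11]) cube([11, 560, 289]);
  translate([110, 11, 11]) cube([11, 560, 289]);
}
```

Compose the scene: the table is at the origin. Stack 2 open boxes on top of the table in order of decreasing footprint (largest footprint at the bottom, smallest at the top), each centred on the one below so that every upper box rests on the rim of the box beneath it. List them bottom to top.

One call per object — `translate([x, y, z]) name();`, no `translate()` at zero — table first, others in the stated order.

table();
translate([306, 25, 698]) open_box();
translate([309, 33, 766]) open_box_2();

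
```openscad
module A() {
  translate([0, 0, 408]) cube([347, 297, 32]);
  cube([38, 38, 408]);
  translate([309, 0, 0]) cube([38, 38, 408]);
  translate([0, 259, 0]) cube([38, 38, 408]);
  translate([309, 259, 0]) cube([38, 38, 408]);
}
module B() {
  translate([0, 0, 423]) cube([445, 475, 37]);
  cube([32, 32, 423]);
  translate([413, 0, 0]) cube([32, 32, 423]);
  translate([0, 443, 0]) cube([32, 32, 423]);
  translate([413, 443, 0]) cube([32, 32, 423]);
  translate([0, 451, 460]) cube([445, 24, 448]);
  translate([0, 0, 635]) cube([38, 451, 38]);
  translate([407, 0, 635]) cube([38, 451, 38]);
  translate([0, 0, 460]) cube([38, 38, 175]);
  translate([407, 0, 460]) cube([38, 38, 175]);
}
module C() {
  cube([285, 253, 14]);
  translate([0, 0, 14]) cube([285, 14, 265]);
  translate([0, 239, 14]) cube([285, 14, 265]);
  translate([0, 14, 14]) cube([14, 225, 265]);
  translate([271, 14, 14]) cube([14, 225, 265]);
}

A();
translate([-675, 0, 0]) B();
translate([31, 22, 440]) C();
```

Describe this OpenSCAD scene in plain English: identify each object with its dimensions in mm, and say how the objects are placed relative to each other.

A is a four-legged stool. The seat is a 347×297×32 mm slab whose top surface is at z = 440 mm; four square legs, each 38×38 mm in cross-section, run from the floor (z = 0) to the underside of the seat, each flush with a corner of the seat.

B is a chair. The seat is a 445×475×37 mm slab with its top at z = 460 mm, on four 32×32 mm corner legs (flush with the seat edges, standing on z = 0). A flat backrest 24 mm thick, 448 mm tall, spans the full seat width and rises from the seat top along its +y edge, rear face flush with the rear of the seat. Two armrests of 38×38 mm section run along each side from the seat's front edge to the front of the backrest, top faces 213 mm above the seat top and outer faces flush with the seat's x-edges; a 38×38 mm post under the front of each armrest stands on the seat at the front corner.

C is an open storage box with external size 285×253×279 mm and wall thickness 14 mm (the base is also 14 mm thick). The base covers the whole footprint; the four walls stand on the base, with the y-facing walls full-width and the x-facing walls fitting between their inner faces.

The chair is on the floor beside the stool on its −x side. The open box is on top of the stool, centred.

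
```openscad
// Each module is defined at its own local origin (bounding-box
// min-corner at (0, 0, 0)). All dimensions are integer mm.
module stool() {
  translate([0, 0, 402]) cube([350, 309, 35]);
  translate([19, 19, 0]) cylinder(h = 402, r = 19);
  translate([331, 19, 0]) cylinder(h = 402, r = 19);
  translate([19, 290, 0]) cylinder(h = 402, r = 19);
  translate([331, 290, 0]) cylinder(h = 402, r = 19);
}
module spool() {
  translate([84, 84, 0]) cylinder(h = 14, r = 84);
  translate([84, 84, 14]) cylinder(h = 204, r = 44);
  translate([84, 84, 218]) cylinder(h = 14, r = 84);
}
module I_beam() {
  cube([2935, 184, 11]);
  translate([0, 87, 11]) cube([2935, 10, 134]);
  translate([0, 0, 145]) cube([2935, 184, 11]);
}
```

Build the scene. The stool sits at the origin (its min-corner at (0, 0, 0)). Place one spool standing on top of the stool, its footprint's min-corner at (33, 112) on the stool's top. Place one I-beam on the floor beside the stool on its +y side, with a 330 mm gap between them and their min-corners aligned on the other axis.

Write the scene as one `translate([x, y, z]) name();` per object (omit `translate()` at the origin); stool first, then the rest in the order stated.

stool();
translate([33, 112, 437]) spool();
translate([0, 639, 0]) I_beam();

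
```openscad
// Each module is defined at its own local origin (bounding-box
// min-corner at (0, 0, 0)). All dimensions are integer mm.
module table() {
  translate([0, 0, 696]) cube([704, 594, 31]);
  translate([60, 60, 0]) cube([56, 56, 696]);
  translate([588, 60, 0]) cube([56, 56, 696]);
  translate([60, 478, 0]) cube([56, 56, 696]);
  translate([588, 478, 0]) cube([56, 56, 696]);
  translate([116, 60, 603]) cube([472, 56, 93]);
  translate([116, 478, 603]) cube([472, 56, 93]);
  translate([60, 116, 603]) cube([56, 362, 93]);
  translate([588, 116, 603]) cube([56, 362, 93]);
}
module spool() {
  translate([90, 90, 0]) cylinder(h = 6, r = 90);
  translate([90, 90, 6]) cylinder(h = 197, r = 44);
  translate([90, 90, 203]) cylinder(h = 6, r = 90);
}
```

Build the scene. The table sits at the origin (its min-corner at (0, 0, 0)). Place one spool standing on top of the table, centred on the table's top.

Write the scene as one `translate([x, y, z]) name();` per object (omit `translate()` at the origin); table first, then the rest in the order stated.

table();
translate([262, 207, 727]) spool();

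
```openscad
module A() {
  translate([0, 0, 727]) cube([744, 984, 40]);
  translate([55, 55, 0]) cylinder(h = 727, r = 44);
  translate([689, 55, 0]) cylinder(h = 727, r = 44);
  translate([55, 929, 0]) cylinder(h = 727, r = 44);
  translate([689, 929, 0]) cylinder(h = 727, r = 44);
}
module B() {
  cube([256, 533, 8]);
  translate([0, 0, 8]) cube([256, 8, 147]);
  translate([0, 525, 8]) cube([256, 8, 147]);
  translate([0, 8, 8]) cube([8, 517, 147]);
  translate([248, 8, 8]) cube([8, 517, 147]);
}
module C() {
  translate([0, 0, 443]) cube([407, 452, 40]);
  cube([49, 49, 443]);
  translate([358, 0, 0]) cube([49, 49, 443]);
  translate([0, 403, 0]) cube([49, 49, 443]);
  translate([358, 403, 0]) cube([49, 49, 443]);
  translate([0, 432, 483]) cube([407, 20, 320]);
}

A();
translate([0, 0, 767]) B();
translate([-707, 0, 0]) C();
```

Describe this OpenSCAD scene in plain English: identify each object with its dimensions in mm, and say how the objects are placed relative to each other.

A is a rectangular dining table. The top is 744×984×40 mm with its upper surface at z = 767 mm. It stands on four round legs of 88 mm diameter, each leg's bounding box inset 11 mm from the nearest pair of top edges, running from the floor to the underside of the top.

B is an open storage box with external size 256×533×155 mm and wall thickness 8 mm (the base is also 8 mm thick). The base covers the whole footprint; the four walls stand on the base, with the y-facing walls full-width and the x-facing walls fitting between their inner faces.

C is a chair. The seat is a 407×452×40 mm slab with its top at z = 483 mm, on four 49×49 mm corner legs (flush with the seat edges, standing on z = 0). A flat backrest 20 mm thick, 320 mm tall, spans the full seat width and rises from the seat top along its +y edge, rear face flush with the rear of the seat.

The open box is on top of the table. The chair is on the floor beside the table on its −x side.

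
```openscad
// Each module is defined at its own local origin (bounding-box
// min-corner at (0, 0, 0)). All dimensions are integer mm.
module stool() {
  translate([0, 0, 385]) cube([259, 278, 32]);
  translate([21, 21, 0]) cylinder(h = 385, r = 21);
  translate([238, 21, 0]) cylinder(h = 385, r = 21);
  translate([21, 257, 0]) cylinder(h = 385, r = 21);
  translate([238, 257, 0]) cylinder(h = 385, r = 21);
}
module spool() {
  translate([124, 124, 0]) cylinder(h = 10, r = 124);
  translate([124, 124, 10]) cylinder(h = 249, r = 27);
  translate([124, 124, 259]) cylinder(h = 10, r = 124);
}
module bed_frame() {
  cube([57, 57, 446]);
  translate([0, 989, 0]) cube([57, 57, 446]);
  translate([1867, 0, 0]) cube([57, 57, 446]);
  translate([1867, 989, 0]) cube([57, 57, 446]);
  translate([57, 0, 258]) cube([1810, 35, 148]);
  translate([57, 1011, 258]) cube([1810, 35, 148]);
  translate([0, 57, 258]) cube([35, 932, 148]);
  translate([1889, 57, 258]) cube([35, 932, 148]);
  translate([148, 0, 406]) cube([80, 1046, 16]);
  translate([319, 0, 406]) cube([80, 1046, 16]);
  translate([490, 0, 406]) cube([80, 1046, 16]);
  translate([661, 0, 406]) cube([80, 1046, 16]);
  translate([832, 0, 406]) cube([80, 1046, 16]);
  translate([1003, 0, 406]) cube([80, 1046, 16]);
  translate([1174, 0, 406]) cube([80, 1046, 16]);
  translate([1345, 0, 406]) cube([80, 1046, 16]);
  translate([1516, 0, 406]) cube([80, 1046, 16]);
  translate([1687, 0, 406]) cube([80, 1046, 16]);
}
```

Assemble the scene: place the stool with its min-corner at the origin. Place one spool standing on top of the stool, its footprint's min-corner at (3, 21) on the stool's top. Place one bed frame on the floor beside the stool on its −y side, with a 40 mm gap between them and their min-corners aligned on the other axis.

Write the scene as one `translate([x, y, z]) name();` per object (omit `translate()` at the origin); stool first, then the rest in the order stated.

stool();
translate([3, 21, 417]) spool();
translate([0, -1086, 0]) bed_frame();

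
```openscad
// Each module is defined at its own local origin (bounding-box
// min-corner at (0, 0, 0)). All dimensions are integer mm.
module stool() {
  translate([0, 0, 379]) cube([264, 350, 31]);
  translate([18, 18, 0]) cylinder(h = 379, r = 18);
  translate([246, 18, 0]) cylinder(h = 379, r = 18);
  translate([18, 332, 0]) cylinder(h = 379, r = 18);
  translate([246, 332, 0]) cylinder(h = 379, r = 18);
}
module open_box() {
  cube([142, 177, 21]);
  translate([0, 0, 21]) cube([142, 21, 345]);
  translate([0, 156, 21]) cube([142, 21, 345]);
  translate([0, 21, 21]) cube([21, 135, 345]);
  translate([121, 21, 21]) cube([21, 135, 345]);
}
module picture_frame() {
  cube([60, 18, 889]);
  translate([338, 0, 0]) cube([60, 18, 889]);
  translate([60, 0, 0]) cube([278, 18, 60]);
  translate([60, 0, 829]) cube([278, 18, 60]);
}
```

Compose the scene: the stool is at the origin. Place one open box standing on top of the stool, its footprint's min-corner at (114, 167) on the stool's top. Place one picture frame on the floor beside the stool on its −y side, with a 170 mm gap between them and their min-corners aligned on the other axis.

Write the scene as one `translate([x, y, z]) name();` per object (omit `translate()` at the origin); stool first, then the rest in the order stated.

stool();
translate([114, 167, 410]) open_box();
translate([0, -188, 0]) picture_frame();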